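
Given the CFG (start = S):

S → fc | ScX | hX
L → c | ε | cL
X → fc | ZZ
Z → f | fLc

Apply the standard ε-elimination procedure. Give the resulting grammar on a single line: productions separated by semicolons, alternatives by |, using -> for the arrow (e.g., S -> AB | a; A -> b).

Nullable set: {L}.
Drop L -> ε.
L -> cL: L nullable, giving c | cL.
Z -> fLc: L nullable, giving fLc | fc.
Unchanged (no nullable symbols): S -> ScX; S -> fc; S -> hX; L -> c; X -> ZZ; X -> fc; Z -> f.

S -> fc | hX | ScX; L -> c | cL; X -> ZZ | fc; Z -> f | fc | fLc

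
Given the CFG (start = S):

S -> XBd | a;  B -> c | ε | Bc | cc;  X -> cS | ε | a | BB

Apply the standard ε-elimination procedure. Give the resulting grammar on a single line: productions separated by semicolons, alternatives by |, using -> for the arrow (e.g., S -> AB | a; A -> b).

Nullable set: {B, X}.
S -> XBd: X, B nullable, giving Bd | XBd | Xd | d.
Drop B -> ε.
B -> Bc: B nullable, giving Bc | c.
Drop X -> ε.
X -> BB: B, B nullable, giving B | BB.
Unchanged (no nullable symbols): S -> a; B -> c; B -> cc; X -> a; X -> cS.

S -> a | d | Bd | Xd | XBd; B -> c | Bc | cc; X -> B | a | BB | cS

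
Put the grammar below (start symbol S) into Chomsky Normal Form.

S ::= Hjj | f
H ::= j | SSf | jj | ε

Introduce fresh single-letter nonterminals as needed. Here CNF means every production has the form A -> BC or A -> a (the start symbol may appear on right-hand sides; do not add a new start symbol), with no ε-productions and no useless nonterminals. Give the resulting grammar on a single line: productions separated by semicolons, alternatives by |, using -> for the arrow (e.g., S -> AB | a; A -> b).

S -> f | BB | HD; A -> f; B -> j; C -> SA; D -> BB; H -> j | BB | SC

Nullable: {H}; after ε-elimination: S -> f | jj | Hjj; H -> j | jj | SSf.
No unit productions to eliminate.
TERM: introduce A -> f, B -> j and substitute in every rule of length ≥2.
BIN: H -> SSA becomes H -> SC, C -> SA; S -> HBB becomes S -> HD, D -> BB.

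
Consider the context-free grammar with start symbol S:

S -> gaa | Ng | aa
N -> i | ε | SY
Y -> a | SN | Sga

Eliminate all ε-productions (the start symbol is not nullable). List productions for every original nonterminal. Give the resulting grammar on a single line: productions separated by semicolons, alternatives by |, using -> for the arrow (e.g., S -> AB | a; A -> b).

S -> g | Ng | aa | gaa; N -> i | SY; Y -> S | a | SN | Sga

Nullable set: {N}.
S -> Ng: N nullable, giving Ng | g.
Drop N -> ε.
Y -> SN: N nullable, giving S | SN.
Unchanged (no nullable symbols): S -> aa; S -> gaa; N -> SY; N -> i; Y -> Sga; Y -> a.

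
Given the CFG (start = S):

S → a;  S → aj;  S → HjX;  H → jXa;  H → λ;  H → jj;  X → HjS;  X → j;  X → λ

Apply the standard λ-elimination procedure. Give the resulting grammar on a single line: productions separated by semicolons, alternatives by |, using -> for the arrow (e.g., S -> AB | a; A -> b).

S -> a | j | Hj | aj | jX | HjX; H -> ja | jj | jXa; X -> j | jS | HjS

Nullable set: {H, X}.
S -> HjX: H, X nullable, giving Hj | HjX | j | jX.
Drop H -> λ.
H -> jXa: X nullable, giving jXa | ja.
Drop X -> λ.
X -> HjS: H nullable, giving HjS | jS.
Unchanged (no nullable symbols): S -> a; S -> aj; H -> jj; X -> j.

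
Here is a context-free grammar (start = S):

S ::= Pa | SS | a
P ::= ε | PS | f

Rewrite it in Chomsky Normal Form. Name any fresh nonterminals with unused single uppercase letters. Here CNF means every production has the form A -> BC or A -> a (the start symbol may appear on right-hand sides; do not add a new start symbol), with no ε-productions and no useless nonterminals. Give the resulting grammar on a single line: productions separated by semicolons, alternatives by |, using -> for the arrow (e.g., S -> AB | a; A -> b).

Nullable: {P}; after ε-elimination: S -> a | Pa | SS; P -> S | f | PS.
After unit-elimination: S -> a | Pa | SS; P -> a | f | PS | Pa | SS.
TERM: introduce A -> a and substitute in every rule of length ≥2.

S -> a | PA | SS; A -> a; P -> a | f | PA | PS | SS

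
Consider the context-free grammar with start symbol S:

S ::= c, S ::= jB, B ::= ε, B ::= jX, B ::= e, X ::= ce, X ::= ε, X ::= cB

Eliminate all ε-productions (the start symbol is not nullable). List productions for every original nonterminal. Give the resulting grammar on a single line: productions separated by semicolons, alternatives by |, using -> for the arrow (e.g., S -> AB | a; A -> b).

S -> c | j | jB; B -> e | j | jX; X -> c | cB | ce

Nullable set: {B, X}.
S -> jB: B nullable, giving j | jB.
Drop B -> ε.
B -> jX: X nullable, giving j | jX.
Drop X -> ε.
X -> cB: B nullable, giving c | cB.
Unchanged (no nullable symbols): S -> c; B -> e; X -> ce.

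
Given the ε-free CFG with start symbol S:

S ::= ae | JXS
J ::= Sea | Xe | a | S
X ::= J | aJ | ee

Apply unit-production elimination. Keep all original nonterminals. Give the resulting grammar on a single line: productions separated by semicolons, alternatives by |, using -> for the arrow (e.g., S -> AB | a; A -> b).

Unit productions: J->S, X->J.
Unit pairs (A ⇒* B via units): (J,S), (X,J), (X,S).
S: inherits non-unit rules of {S} → JXS | ae.
J: inherits non-unit rules of {J, S} → JXS | Sea | Xe | a | ae.
X: inherits non-unit rules of {J, S, X} → JXS | Sea | Xe | a | aJ | ae | ee.

S -> ae | JXS; J -> a | Xe | ae | JXS | Sea; X -> a | Xe | aJ | ae | ee | JXS | Sea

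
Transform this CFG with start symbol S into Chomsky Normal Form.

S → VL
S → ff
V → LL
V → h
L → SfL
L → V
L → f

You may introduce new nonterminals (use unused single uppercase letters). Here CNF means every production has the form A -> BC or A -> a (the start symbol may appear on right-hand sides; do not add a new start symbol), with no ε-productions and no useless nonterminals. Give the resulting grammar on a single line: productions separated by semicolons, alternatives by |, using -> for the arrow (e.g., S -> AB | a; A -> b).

No ε-productions.
After unit-elimination: S -> VL | ff; L -> f | h | LL | SfL; V -> h | LL.
TERM: introduce A -> f and substitute in every rule of length ≥2.
BIN: L -> SAL becomes L -> SB, B -> AL.

S -> AA | VL; A -> f; B -> AL; L -> f | h | LL | SB; V -> h | LL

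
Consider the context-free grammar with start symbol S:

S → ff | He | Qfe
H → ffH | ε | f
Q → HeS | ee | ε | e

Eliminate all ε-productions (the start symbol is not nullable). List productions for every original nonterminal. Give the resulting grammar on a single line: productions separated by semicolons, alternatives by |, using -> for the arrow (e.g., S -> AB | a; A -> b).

S -> e | He | fe | ff | Qfe; H -> f | ff | ffH; Q -> e | eS | ee | HeS

Nullable set: {H, Q}.
S -> He: H nullable, giving He | e.
S -> Qfe: Q nullable, giving Qfe | fe.
Drop H -> ε.
H -> ffH: H nullable, giving ff | ffH.
Drop Q -> ε.
Q -> HeS: H nullable, giving HeS | eS.
Unchanged (no nullable symbols): S -> ff; H -> f; Q -> e; Q -> ee.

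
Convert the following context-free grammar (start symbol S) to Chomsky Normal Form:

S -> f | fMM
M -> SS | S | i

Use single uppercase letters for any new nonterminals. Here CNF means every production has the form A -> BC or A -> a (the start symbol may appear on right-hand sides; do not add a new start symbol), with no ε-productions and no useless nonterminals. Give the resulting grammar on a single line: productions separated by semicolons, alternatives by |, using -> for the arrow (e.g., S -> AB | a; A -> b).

No ε-productions.
After unit-elimination: S -> f | fMM; M -> f | i | SS | fMM.
TERM: introduce A -> f and substitute in every rule of length ≥2.
BIN: M -> AMM becomes M -> AB, B -> MM; S -> AMM becomes S -> AC, C -> MM.

S -> f | AC; A -> f; B -> MM; C -> MM; M -> f | i | AB | SS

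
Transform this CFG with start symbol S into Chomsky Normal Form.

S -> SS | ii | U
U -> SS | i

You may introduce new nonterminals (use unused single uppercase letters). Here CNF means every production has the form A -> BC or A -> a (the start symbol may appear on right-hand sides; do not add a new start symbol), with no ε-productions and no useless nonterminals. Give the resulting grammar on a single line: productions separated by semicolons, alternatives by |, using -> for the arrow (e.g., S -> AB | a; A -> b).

No ε-productions.
After unit-elimination: S -> i | SS | ii; U -> i | SS.
TERM: introduce A -> i and substitute in every rule of length ≥2.
Drop unreachable/unproductive: U.

S -> i | AA | SS; A -> i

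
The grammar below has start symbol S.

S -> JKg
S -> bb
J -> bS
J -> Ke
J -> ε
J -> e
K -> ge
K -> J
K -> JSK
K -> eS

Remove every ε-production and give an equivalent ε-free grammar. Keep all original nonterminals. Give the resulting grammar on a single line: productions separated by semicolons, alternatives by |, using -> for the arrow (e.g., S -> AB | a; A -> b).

S -> g | Jg | Kg | bb | JKg; J -> e | Ke | bS; K -> J | S | JS | SK | eS | ge | JSK

Nullable set: {J, K}.
S -> JKg: J, K nullable, giving JKg | Jg | Kg | g.
Drop J -> ε.
J -> Ke: K nullable, giving Ke | e.
K -> J: J nullable, giving J.
K -> JSK: J, K nullable, giving JS | JSK | S | SK.
Unchanged (no nullable symbols): S -> bb; J -> bS; J -> e; K -> eS; K -> ge.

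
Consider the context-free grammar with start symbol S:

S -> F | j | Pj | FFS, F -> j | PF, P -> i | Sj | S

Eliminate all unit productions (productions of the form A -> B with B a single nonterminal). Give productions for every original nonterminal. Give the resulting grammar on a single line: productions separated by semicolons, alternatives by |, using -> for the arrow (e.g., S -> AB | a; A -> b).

S -> j | PF | Pj | FFS; F -> j | PF; P -> i | j | PF | Pj | Sj | FFS

Unit productions: P->S, S->F.
Unit pairs (A ⇒* B via units): (P,F), (P,S), (S,F).
S: inherits non-unit rules of {F, S} → FFS | PF | Pj | j.
F: inherits non-unit rules of {F} → PF | j.
P: inherits non-unit rules of {F, P, S} → FFS | PF | Pj | Sj | i | j.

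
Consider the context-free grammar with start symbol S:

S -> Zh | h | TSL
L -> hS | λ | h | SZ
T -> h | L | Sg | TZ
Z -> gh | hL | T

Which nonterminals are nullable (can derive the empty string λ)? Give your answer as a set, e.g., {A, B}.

Directly nullable (have an ε-rule): {L}.
T is nullable via T -> L (every symbol on the right is already known nullable).
Z is nullable via Z -> T (every symbol on the right is already known nullable).
Not nullable: S — each has a terminal in every rule's right-hand side or depends on a non-nullable symbol.

{L, T, Z}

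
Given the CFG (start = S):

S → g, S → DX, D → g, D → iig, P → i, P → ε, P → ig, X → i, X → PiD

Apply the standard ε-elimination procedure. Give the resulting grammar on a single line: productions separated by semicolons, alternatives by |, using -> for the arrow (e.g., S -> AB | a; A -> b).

Nullable set: {P}.
Drop P -> ε.
X -> PiD: P nullable, giving PiD | iD.
Unchanged (no nullable symbols): S -> DX; S -> g; D -> g; D -> iig; P -> i; P -> ig; X -> i.

S -> g | DX; D -> g | iig; P -> i | ig; X -> i | iD | PiD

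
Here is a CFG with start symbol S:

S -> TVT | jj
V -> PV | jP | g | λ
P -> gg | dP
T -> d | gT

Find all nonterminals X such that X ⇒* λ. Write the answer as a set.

Directly nullable (have an ε-rule): {V}.
Not nullable: P, S, T — each has a terminal in every rule's right-hand side or depends on a non-nullable symbol.

{V}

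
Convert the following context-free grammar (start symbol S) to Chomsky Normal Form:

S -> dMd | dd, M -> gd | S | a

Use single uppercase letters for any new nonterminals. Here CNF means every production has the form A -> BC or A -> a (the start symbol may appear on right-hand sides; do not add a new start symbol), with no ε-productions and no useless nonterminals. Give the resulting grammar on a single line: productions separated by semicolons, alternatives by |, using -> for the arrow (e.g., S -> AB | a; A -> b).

S -> AA | AD; A -> d; B -> g; C -> MA; D -> MA; M -> a | AA | AC | BA

No ε-productions.
After unit-elimination: S -> dd | dMd; M -> a | dd | gd | dMd.
TERM: introduce A -> d, B -> g and substitute in every rule of length ≥2.
BIN: M -> AMA becomes M -> AC, C -> MA; S -> AMA becomes S -> AD, D -> MA.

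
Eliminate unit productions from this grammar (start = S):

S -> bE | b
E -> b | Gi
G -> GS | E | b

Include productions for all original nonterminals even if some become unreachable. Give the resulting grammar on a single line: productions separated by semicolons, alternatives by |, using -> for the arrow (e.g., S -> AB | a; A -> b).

Unit productions: G->E.
Unit pairs (A ⇒* B via units): (G,E).
S: inherits non-unit rules of {S} → b | bE.
E: inherits non-unit rules of {E} → Gi | b.
G: inherits non-unit rules of {E, G} → GS | Gi | b.

S -> b | bE; E -> b | Gi; G -> b | GS | Gi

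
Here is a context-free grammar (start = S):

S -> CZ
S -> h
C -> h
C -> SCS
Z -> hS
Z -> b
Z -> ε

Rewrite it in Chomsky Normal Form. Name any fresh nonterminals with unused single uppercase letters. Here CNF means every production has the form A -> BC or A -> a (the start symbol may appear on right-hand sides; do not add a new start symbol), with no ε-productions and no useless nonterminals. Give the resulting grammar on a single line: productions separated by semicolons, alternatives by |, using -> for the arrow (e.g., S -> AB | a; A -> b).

Nullable: {Z}; after ε-elimination: S -> C | h | CZ; C -> h | SCS; Z -> b | hS.
After unit-elimination: S -> h | CZ | SCS; C -> h | SCS; Z -> b | hS.
TERM: introduce A -> h and substitute in every rule of length ≥2.
BIN: C -> SCS becomes C -> SB, B -> CS; S -> SCS becomes S -> SD, D -> CS.

S -> h | CZ | SD; A -> h; B -> CS; C -> h | SB; D -> CS; Z -> b | AS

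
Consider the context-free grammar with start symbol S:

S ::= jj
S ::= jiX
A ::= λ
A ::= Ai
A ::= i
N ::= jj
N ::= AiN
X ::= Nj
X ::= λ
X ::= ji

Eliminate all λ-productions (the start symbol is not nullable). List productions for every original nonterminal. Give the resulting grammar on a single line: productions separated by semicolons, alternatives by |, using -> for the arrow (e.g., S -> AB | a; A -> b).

S -> ji | jj | jiX; A -> i | Ai; N -> iN | jj | AiN; X -> Nj | ji

Nullable set: {A, X}.
S -> jiX: X nullable, giving ji | jiX.
Drop A -> λ.
A -> Ai: A nullable, giving Ai | i.
N -> AiN: A nullable, giving AiN | iN.
Drop X -> λ.
Unchanged (no nullable symbols): S -> jj; A -> i; N -> jj; X -> Nj; X -> ji.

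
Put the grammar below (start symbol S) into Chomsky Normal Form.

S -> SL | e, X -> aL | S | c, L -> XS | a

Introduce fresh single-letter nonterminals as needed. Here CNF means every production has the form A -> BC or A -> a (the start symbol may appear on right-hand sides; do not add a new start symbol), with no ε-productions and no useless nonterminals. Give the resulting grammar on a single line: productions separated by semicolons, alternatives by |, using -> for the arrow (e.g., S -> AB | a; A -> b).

No ε-productions.
After unit-elimination: S -> e | SL; L -> a | XS; X -> c | e | SL | aL.
TERM: introduce A -> a and substitute in every rule of length ≥2.

S -> e | SL; A -> a; L -> a | XS; X -> c | e | AL | SL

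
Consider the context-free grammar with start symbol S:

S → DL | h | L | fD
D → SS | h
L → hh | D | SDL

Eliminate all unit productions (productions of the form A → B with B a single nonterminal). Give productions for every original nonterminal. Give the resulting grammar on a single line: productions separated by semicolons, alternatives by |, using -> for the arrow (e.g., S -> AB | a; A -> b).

Unit productions: L->D, S->L.
Unit pairs (A ⇒* B via units): (L,D), (S,D), (S,L).
S: inherits non-unit rules of {D, L, S} → DL | SDL | SS | fD | h | hh.
D: inherits non-unit rules of {D} → SS | h.
L: inherits non-unit rules of {D, L} → SDL | SS | h | hh.

S -> h | DL | SS | fD | hh | SDL; D -> h | SS; L -> h | SS | hh | SDL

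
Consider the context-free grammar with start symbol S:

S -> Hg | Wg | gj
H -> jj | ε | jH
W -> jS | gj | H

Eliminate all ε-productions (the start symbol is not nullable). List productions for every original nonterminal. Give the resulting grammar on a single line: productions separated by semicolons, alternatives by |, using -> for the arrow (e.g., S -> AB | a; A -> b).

Nullable set: {H, W}.
S -> Hg: H nullable, giving Hg | g.
S -> Wg: W nullable, giving Wg | g.
Drop H -> ε.
H -> jH: H nullable, giving j | jH.
W -> H: H nullable, giving H.
Unchanged (no nullable symbols): S -> gj; H -> jj; W -> gj; W -> jS.

S -> g | Hg | Wg | gj; H -> j | jH | jj; W -> H | gj | jS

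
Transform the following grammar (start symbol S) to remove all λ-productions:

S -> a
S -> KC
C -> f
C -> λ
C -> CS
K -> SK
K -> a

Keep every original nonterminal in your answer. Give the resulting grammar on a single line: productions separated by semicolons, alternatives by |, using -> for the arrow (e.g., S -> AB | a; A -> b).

S -> K | a | KC; C -> S | f | CS; K -> a | SK

Nullable set: {C}.
S -> KC: C nullable, giving K | KC.
Drop C -> λ.
C -> CS: C nullable, giving CS | S.
Unchanged (no nullable symbols): S -> a; C -> f; K -> SK; K -> a.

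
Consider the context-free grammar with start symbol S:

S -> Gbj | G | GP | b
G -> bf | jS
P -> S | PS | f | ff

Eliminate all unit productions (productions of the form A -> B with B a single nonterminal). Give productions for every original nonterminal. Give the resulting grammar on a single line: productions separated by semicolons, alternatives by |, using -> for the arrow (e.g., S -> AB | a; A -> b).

Unit productions: P->S, S->G.
Unit pairs (A ⇒* B via units): (P,G), (P,S), (S,G).
S: inherits non-unit rules of {G, S} → GP | Gbj | b | bf | jS.
G: inherits non-unit rules of {G} → bf | jS.
P: inherits non-unit rules of {G, P, S} → GP | Gbj | PS | b | bf | f | ff | jS.

S -> b | GP | bf | jS | Gbj; G -> bf | jS; P -> b | f | GP | PS | bf | ff | jS | Gbj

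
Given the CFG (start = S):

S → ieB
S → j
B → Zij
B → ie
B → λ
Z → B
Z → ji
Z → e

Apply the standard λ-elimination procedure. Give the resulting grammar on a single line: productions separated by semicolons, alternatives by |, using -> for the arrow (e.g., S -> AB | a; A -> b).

Nullable set: {B, Z}.
S -> ieB: B nullable, giving ie | ieB.
Drop B -> λ.
B -> Zij: Z nullable, giving Zij | ij.
Z -> B: B nullable, giving B.
Unchanged (no nullable symbols): S -> j; B -> ie; Z -> e; Z -> ji.

S -> j | ie | ieB; B -> ie | ij | Zij; Z -> B | e | ji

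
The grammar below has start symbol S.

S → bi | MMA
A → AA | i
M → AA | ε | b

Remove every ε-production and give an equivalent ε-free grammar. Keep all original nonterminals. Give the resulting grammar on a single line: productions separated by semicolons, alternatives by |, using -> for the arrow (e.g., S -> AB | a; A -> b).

Nullable set: {M}.
S -> MMA: M, M nullable, giving A | MA | MMA.
Drop M -> ε.
Unchanged (no nullable symbols): S -> bi; A -> AA; A -> i; M -> AA; M -> b.

S -> A | MA | bi | MMA; A -> i | AA; M -> b | AA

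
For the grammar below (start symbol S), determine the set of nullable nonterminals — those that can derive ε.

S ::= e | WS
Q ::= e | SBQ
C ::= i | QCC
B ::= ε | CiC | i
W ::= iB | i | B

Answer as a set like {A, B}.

{B, W}

Directly nullable (have an ε-rule): {B}.
W is nullable via W -> B (every symbol on the right is already known nullable).
Not nullable: C, Q, S — each has a terminal in every rule's right-hand side or depends on a non-nullable symbol.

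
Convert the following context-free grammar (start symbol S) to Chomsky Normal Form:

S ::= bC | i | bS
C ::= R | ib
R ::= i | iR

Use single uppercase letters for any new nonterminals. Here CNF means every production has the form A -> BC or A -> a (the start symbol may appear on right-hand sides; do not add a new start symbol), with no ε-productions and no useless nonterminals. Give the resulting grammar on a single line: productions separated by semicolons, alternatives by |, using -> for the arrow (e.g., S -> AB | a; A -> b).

No ε-productions.
After unit-elimination: S -> i | bC | bS; C -> i | iR | ib; R -> i | iR.
TERM: introduce B -> b, A -> i and substitute in every rule of length ≥2.

S -> i | BC | BS; A -> i; B -> b; C -> i | AB | AR; R -> i | AR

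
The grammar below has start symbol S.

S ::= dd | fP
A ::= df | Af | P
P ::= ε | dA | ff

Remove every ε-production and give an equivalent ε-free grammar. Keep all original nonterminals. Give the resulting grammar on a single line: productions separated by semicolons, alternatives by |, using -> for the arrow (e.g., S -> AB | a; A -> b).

S -> f | dd | fP; A -> P | f | Af | df; P -> d | dA | ff

Nullable set: {A, P}.
S -> fP: P nullable, giving f | fP.
A -> Af: A nullable, giving Af | f.
A -> P: P nullable, giving P.
Drop P -> ε.
P -> dA: A nullable, giving d | dA.
Unchanged (no nullable symbols): S -> dd; A -> df; P -> ff.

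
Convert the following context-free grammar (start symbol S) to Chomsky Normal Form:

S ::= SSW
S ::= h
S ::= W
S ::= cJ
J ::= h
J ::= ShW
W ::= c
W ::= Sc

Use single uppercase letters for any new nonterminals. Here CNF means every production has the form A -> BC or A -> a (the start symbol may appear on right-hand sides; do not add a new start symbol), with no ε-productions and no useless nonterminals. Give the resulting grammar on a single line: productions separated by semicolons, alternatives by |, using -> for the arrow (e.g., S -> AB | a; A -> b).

S -> c | h | BJ | SB | SD; A -> h; B -> c; C -> AW; D -> SW; J -> h | SC; W -> c | SB

No ε-productions.
After unit-elimination: S -> c | h | Sc | cJ | SSW; J -> h | ShW; W -> c | Sc.
TERM: introduce B -> c, A -> h and substitute in every rule of length ≥2.
BIN: J -> SAW becomes J -> SC, C -> AW; S -> SSW becomes S -> SD, D -> SW.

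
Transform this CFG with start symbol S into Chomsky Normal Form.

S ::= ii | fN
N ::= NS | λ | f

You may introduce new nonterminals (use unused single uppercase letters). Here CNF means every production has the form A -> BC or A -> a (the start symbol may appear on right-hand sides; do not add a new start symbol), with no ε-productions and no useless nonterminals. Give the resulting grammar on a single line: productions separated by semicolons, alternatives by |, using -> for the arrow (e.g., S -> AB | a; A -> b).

S -> f | AN | BB; A -> f; B -> i; N -> f | AN | BB | NS

Nullable: {N}; after ε-elimination: S -> f | fN | ii; N -> S | f | NS.
After unit-elimination: S -> f | fN | ii; N -> f | NS | fN | ii.
TERM: introduce A -> f, B -> i and substitute in every rule of length ≥2.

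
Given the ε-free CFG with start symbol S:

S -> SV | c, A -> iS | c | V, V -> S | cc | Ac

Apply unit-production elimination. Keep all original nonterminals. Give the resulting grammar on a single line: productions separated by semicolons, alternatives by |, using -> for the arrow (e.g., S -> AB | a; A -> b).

S -> c | SV; A -> c | Ac | SV | cc | iS; V -> c | Ac | SV | cc

Unit productions: A->V, V->S.
Unit pairs (A ⇒* B via units): (A,S), (A,V), (V,S).
S: inherits non-unit rules of {S} → SV | c.
A: inherits non-unit rules of {A, S, V} → Ac | SV | c | cc | iS.
V: inherits non-unit rules of {S, V} → Ac | SV | c | cc.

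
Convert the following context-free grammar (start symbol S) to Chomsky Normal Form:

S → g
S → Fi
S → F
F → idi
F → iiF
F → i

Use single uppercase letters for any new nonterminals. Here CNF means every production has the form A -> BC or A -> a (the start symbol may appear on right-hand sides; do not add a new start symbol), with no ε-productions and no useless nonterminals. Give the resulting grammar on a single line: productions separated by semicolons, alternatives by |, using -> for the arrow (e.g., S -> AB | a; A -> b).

No ε-productions.
After unit-elimination: S -> g | i | Fi | idi | iiF; F -> i | idi | iiF.
TERM: introduce B -> d, A -> i and substitute in every rule of length ≥2.
BIN: F -> AAF becomes F -> AC, C -> AF; F -> ABA becomes F -> AD, D -> BA; S -> AAF becomes S -> AE, E -> AF; S -> ABA becomes S -> AG, G -> BA.

S -> g | i | AE | AG | FA; A -> i; B -> d; C -> AF; D -> BA; E -> AF; F -> i | AC | AD; G -> BA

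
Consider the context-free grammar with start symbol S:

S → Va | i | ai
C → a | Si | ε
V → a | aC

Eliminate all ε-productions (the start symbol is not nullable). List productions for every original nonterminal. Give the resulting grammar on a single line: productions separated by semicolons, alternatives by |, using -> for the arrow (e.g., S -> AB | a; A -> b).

Nullable set: {C}.
Drop C -> ε.
V -> aC: C nullable, giving a | aC.
Unchanged (no nullable symbols): S -> Va; S -> ai; S -> i; C -> Si; C -> a; V -> a.

S -> i | Va | ai; C -> a | Si; V -> a | aC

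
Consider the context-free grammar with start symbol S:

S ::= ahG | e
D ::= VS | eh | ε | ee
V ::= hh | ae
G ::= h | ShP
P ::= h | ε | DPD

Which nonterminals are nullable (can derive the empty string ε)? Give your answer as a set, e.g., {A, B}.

Directly nullable (have an ε-rule): {D, P}.
Not nullable: G, S, V — each has a terminal in every rule's right-hand side or depends on a non-nullable symbol.

{D, P}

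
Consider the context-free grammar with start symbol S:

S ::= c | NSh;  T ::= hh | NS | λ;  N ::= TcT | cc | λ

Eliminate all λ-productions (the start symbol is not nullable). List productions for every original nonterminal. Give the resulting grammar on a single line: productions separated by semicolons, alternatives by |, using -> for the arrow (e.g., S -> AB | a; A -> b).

S -> c | Sh | NSh; N -> c | Tc | cT | cc | TcT; T -> S | NS | hh

Nullable set: {N, T}.
S -> NSh: N nullable, giving NSh | Sh.
Drop N -> λ.
N -> TcT: T, T nullable, giving Tc | TcT | c | cT.
Drop T -> λ.
T -> NS: N nullable, giving NS | S.
Unchanged (no nullable symbols): S -> c; N -> cc; T -> hh.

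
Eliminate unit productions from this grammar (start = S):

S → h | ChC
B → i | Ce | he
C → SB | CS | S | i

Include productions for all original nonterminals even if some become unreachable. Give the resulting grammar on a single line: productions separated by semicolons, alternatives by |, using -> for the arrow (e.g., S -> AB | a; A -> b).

Unit productions: C->S.
Unit pairs (A ⇒* B via units): (C,S).
S: inherits non-unit rules of {S} → ChC | h.
B: inherits non-unit rules of {B} → Ce | he | i.
C: inherits non-unit rules of {C, S} → CS | ChC | SB | h | i.

S -> h | ChC; B -> i | Ce | he; C -> h | i | CS | SB | ChC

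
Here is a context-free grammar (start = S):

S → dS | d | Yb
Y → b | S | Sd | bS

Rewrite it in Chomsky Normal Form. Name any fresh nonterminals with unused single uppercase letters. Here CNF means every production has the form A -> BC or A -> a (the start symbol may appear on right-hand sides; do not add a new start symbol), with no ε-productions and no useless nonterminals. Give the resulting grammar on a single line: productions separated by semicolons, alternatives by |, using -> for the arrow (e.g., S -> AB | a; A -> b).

S -> d | BS | YA; A -> b; B -> d; Y -> b | d | AS | BS | SB | YA

No ε-productions.
After unit-elimination: S -> d | Yb | dS; Y -> b | d | Sd | Yb | bS | dS.
TERM: introduce A -> b, B -> d and substitute in every rule of length ≥2.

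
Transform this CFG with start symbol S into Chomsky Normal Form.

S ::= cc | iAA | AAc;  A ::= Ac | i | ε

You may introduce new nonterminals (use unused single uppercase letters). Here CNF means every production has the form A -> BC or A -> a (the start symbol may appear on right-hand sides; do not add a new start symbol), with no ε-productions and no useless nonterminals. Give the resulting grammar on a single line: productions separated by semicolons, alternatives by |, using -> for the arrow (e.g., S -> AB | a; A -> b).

Nullable: {A}; after ε-elimination: S -> c | i | Ac | cc | iA | AAc | iAA; A -> c | i | Ac.
No unit productions to eliminate.
TERM: introduce B -> c, C -> i and substitute in every rule of length ≥2.
BIN: S -> AAB becomes S -> AD, D -> AB; S -> CAA becomes S -> CE, E -> AA.

S -> c | i | AB | AD | BB | CA | CE; A -> c | i | AB; B -> c; C -> i; D -> AB; E -> AA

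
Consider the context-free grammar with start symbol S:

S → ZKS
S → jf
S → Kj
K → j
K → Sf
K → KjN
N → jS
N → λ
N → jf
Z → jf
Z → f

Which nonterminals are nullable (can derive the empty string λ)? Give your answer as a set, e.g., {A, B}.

Directly nullable (have an ε-rule): {N}.
Not nullable: K, S, Z — each has a terminal in every rule's right-hand side or depends on a non-nullable symbol.

{N}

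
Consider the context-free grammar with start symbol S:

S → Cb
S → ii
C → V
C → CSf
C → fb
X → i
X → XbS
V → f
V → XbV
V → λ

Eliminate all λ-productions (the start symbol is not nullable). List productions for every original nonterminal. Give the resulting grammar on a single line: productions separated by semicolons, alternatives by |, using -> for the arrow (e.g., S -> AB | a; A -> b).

S -> b | Cb | ii; C -> V | Sf | fb | CSf; V -> f | Xb | XbV; X -> i | XbS

Nullable set: {C, V}.
S -> Cb: C nullable, giving Cb | b.
C -> CSf: C nullable, giving CSf | Sf.
C -> V: V nullable, giving V.
Drop V -> λ.
V -> XbV: V nullable, giving Xb | XbV.
Unchanged (no nullable symbols): S -> ii; C -> fb; V -> f; X -> XbS; X -> i.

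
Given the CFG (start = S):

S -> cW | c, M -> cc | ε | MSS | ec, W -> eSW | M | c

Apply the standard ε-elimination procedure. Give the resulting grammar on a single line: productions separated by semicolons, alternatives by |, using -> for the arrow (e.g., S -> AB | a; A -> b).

S -> c | cW; M -> SS | cc | ec | MSS; W -> M | c | eS | eSW

Nullable set: {M, W}.
S -> cW: W nullable, giving c | cW.
Drop M -> ε.
M -> MSS: M nullable, giving MSS | SS.
W -> M: M nullable, giving M.
W -> eSW: W nullable, giving eS | eSW.
Unchanged (no nullable symbols): S -> c; M -> cc; M -> ec; W -> c.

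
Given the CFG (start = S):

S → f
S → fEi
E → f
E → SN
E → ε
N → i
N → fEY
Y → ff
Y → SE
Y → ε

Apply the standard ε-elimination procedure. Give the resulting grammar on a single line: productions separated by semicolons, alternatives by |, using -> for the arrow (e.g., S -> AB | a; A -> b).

S -> f | fi | fEi; E -> f | SN; N -> f | i | fE | fY | fEY; Y -> S | SE | ff

Nullable set: {E, Y}.
S -> fEi: E nullable, giving fEi | fi.
Drop E -> ε.
N -> fEY: E, Y nullable, giving f | fE | fEY | fY.
Drop Y -> ε.
Y -> SE: E nullable, giving S | SE.
Unchanged (no nullable symbols): S -> f; E -> SN; E -> f; N -> i; Y -> ff.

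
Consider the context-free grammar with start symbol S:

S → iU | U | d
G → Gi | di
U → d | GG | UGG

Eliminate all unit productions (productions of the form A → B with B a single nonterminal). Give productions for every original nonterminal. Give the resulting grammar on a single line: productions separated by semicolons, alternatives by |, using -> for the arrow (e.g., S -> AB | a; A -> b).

Unit productions: S->U.
Unit pairs (A ⇒* B via units): (S,U).
S: inherits non-unit rules of {S, U} → GG | UGG | d | iU.
G: inherits non-unit rules of {G} → Gi | di.
U: inherits non-unit rules of {U} → GG | UGG | d.

S -> d | GG | iU | UGG; G -> Gi | di; U -> d | GG | UGG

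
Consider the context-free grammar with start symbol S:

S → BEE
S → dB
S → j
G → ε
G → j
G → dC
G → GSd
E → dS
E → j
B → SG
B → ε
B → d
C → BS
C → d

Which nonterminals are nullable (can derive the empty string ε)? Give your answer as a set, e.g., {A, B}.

Directly nullable (have an ε-rule): {B, G}.
Not nullable: C, E, S — each has a terminal in every rule's right-hand side or depends on a non-nullable symbol.

{B, G}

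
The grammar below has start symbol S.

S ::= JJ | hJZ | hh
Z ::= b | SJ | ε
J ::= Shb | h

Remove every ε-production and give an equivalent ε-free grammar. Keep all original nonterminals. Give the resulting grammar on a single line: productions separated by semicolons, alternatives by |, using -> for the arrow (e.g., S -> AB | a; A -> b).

Nullable set: {Z}.
S -> hJZ: Z nullable, giving hJ | hJZ.
Drop Z -> ε.
Unchanged (no nullable symbols): S -> JJ; S -> hh; J -> Shb; J -> h; Z -> SJ; Z -> b.

S -> JJ | hJ | hh | hJZ; J -> h | Shb; Z -> b | SJ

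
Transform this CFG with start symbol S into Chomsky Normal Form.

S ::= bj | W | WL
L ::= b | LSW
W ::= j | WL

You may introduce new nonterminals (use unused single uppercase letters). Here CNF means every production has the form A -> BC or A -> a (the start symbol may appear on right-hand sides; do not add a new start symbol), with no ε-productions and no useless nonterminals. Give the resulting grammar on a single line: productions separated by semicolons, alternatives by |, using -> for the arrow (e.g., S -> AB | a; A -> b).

S -> j | AB | WL; A -> b; B -> j; C -> SW; L -> b | LC; W -> j | WL

No ε-productions.
After unit-elimination: S -> j | WL | bj; L -> b | LSW; W -> j | WL.
TERM: introduce A -> b, B -> j and substitute in every rule of length ≥2.
BIN: L -> LSW becomes L -> LC, C -> SW.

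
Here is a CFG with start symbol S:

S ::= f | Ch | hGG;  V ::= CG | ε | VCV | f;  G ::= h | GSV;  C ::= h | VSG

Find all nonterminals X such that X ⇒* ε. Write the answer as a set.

{V}

Directly nullable (have an ε-rule): {V}.
Not nullable: C, G, S — each has a terminal in every rule's right-hand side or depends on a non-nullable symbol.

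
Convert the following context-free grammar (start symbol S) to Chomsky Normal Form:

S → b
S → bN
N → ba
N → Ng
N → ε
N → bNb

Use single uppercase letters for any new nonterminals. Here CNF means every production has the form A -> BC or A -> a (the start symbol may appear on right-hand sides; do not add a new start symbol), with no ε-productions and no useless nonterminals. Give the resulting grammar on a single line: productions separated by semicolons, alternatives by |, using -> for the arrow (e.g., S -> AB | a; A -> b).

S -> b | BN; A -> g; B -> b; C -> a; D -> NB; N -> g | BB | BC | BD | NA

Nullable: {N}; after ε-elimination: S -> b | bN; N -> g | Ng | ba | bb | bNb.
No unit productions to eliminate.
TERM: introduce C -> a, B -> b, A -> g and substitute in every rule of length ≥2.
BIN: N -> BNB becomes N -> BD, D -> NB.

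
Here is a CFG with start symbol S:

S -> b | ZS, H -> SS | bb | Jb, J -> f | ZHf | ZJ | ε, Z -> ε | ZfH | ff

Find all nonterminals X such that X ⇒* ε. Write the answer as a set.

{J, Z}

Directly nullable (have an ε-rule): {J, Z}.
Not nullable: H, S — each has a terminal in every rule's right-hand side or depends on a non-nullable symbol.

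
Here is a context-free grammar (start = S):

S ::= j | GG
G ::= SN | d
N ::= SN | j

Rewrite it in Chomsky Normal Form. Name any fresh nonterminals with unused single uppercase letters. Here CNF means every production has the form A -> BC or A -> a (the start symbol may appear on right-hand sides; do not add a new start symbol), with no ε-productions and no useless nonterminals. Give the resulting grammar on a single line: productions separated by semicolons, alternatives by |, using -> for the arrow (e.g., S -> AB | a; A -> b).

S -> j | GG; G -> d | SN; N -> j | SN

No ε-productions.
No unit productions to eliminate.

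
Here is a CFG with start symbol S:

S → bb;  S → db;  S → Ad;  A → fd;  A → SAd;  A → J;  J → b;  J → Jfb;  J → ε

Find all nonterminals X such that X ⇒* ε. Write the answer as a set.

Directly nullable (have an ε-rule): {J}.
A is nullable via A -> J (every symbol on the right is already known nullable).
Not nullable: S — each has a terminal in every rule's right-hand side or depends on a non-nullable symbol.

{A, J}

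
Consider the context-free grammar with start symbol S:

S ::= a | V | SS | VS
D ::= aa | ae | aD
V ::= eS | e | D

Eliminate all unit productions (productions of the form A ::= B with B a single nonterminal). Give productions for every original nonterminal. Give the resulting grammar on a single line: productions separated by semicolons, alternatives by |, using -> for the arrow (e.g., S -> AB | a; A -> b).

Unit productions: S->V, V->D.
Unit pairs (A ⇒* B via units): (S,D), (S,V), (V,D).
S: inherits non-unit rules of {D, S, V} → SS | VS | a | aD | aa | ae | e | eS.
D: inherits non-unit rules of {D} → aD | aa | ae.
V: inherits non-unit rules of {D, V} → aD | aa | ae | e | eS.

S -> a | e | SS | VS | aD | aa | ae | eS; D -> aD | aa | ae; V -> e | aD | aa | ae | eS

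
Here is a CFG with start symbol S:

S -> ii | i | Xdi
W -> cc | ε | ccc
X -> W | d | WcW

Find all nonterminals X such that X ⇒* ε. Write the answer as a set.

{W, X}

Directly nullable (have an ε-rule): {W}.
X is nullable via X -> W (every symbol on the right is already known nullable).
Not nullable: S — each has a terminal in every rule's right-hand side or depends on a non-nullable symbol.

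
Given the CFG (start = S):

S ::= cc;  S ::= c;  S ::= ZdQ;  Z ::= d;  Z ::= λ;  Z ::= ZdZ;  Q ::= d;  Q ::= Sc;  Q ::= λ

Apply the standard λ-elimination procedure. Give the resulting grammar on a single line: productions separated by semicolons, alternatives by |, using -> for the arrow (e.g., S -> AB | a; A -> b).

Nullable set: {Q, Z}.
S -> ZdQ: Z, Q nullable, giving Zd | ZdQ | d | dQ.
Drop Q -> λ.
Drop Z -> λ.
Z -> ZdZ: Z, Z nullable, giving Zd | ZdZ | d | dZ.
Unchanged (no nullable symbols): S -> c; S -> cc; Q -> Sc; Q -> d; Z -> d.

S -> c | d | Zd | cc | dQ | ZdQ; Q -> d | Sc; Z -> d | Zd | dZ | ZdZ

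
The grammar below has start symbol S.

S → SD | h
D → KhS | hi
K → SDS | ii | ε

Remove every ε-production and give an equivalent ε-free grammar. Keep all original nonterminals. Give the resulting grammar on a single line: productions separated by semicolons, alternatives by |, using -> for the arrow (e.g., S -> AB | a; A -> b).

S -> h | SD; D -> hS | hi | KhS; K -> ii | SDS

Nullable set: {K}.
D -> KhS: K nullable, giving KhS | hS.
Drop K -> ε.
Unchanged (no nullable symbols): S -> SD; S -> h; D -> hi; K -> SDS; K -> ii.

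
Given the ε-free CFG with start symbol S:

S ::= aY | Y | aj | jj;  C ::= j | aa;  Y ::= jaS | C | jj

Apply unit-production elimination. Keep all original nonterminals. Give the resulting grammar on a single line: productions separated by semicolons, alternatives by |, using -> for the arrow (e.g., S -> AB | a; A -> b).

S -> j | aY | aa | aj | jj | jaS; C -> j | aa; Y -> j | aa | jj | jaS

Unit productions: S->Y, Y->C.
Unit pairs (A ⇒* B via units): (S,C), (S,Y), (Y,C).
S: inherits non-unit rules of {C, S, Y} → aY | aa | aj | j | jaS | jj.
C: inherits non-unit rules of {C} → aa | j.
Y: inherits non-unit rules of {C, Y} → aa | j | jaS | jj.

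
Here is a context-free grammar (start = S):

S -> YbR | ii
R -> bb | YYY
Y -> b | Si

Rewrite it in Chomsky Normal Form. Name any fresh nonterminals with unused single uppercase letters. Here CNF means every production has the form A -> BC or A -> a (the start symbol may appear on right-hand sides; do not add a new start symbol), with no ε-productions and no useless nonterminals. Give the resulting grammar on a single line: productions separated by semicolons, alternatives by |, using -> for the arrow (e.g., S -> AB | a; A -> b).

S -> BB | YD; A -> b; B -> i; C -> YY; D -> AR; R -> AA | YC; Y -> b | SB

No ε-productions.
No unit productions to eliminate.
TERM: introduce A -> b, B -> i and substitute in every rule of length ≥2.
BIN: R -> YYY becomes R -> YC, C -> YY; S -> YAR becomes S -> YD, D -> AR.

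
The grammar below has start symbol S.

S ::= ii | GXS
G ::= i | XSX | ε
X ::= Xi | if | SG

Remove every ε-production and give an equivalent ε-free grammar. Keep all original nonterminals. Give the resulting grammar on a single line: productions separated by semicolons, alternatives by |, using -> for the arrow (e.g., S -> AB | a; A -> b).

S -> XS | ii | GXS; G -> i | XSX; X -> S | SG | Xi | if

Nullable set: {G}.
S -> GXS: G nullable, giving GXS | XS.
Drop G -> ε.
X -> SG: G nullable, giving S | SG.
Unchanged (no nullable symbols): S -> ii; G -> XSX; G -> i; X -> Xi; X -> if.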